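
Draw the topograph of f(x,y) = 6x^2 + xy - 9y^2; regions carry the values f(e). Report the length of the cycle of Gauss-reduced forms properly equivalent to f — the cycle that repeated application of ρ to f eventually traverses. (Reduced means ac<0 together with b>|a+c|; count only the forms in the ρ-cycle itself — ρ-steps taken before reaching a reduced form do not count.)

D = 217, ⌊√D⌋ = 14
descent: ρ → (-9,-1,6)
descent: ρ → (6,13,-2)  [lands on river]
river: ρ → (-2,11,12)
river: ρ → (12,13,-1)
river: ρ → (-1,13,12)
river: ρ → (12,11,-2)
river: ρ → (-2,13,6)
river: ρ → (6,11,-4)
river: ρ → (-4,13,3)
river: ρ → (3,11,-8)
river: ρ → (-8,5,6)
river: ρ → (6,7,-7)
river: ρ → (-7,7,6)
river: ρ → (6,5,-8)
river: ρ → (-8,11,3)
river: ρ → (3,13,-4)
river: ρ → (-4,11,6)
ρ-cycle length = 16 (tail of 2 descent steps not counted)

16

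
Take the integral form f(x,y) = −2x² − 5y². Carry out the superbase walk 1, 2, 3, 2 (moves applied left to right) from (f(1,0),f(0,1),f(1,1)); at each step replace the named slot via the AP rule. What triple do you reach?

start (-2,-5,-7) = (f(1,0),f(0,1),f(1,1))
replace slot 1: 2·((-5)+(-7)) − (-2) = -22 → (-22,-5,-7)
replace slot 2: 2·((-22)+(-7)) − (-5) = -53 → (-22,-53,-7)
replace slot 3: 2·((-22)+(-53)) − (-7) = -143 → (-22,-53,-143)
replace slot 2: 2·((-22)+(-143)) − (-53) = -277 → (-22,-277,-143)

-22,-277,-143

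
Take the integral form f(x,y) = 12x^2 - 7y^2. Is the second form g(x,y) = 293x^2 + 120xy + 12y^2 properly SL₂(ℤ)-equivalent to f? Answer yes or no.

D₁ = 336, D₂ = 336
river cycle of f (length 4): (-7, 14, 5), (5, 16, -4), (-4, 16, 5), (5, 14, -7)
river cycle of g (length 4): (-7, 14, 5), (5, 16, -4), (-4, 16, 5), (5, 14, -7)
cycles coincide ⇒ equivalent

yes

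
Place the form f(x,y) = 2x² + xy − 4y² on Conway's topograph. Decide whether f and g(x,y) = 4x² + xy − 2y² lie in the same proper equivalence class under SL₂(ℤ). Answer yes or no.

D₁ = 33, D₂ = 33
river cycle of f (length 4): (2, 5, -1), (-1, 5, 2), (2, 3, -3), (-3, 3, 2)
river cycle of g (length 4): (-2, 3, 3), (3, 3, -2), (-2, 5, 1), (1, 5, -2)
cycles differ ⇒ inequivalent

no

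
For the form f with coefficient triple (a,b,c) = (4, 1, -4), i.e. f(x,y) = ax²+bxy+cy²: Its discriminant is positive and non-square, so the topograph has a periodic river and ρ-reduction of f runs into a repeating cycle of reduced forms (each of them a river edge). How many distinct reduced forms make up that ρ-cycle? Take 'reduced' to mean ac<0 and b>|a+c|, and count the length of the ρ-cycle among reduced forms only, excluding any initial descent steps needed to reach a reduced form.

D = 65, ⌊√D⌋ = 8
river: ρ → (-4,7,1)
river: ρ → (1,7,-4)
river: ρ → (-4,1,4)
river: ρ → (4,7,-1)
river: ρ → (-1,7,4)
river: ρ → (4,1,-4)
ρ-cycle length = 6 (tail of 0 descent steps not counted)

6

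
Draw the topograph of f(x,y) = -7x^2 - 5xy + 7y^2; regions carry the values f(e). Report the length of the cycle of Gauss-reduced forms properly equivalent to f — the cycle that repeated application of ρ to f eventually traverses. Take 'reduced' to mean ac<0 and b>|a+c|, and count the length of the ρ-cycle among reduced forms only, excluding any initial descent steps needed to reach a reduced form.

D = 221, ⌊√D⌋ = 14
descent: ρ → (7,5,-7)  [lands on river]
river: ρ → (-7,9,5)
river: ρ → (5,11,-5)
river: ρ → (-5,9,7)
ρ-cycle length = 4 (tail of 1 descent step not counted)

4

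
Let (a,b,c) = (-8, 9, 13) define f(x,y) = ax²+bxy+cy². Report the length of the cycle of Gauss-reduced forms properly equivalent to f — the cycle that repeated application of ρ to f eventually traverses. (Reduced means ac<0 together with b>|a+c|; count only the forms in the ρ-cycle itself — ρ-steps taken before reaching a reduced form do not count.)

D = 497, ⌊√D⌋ = 22
river: ρ → (13,17,-4)
river: ρ → (-4,15,17)
river: ρ → (17,19,-2)
river: ρ → (-2,21,7)
river: ρ → (7,21,-2)
river: ρ → (-2,19,17)
river: ρ → (17,15,-4)
river: ρ → (-4,17,13)
river: ρ → (13,9,-8)
river: ρ → (-8,7,14)
river: ρ → (14,21,-1)
river: ρ → (-1,21,14)
river: ρ → (14,7,-8)
river: ρ → (-8,9,13)
ρ-cycle length = 14 (tail of 0 descent steps not counted)

14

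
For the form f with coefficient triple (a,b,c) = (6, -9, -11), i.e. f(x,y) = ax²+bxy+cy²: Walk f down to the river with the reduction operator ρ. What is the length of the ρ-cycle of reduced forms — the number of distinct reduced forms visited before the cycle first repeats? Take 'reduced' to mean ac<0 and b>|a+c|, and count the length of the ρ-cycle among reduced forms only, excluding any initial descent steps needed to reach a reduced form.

D = 345, ⌊√D⌋ = 18
descent: ρ → (-11,9,6)  [lands on river]
river: ρ → (6,15,-5)
river: ρ → (-5,15,6)
river: ρ → (6,9,-11)
river: ρ → (-11,13,4)
river: ρ → (4,11,-14)
river: ρ → (-14,17,1)
river: ρ → (1,17,-14)
river: ρ → (-14,11,4)
river: ρ → (4,13,-11)
ρ-cycle length = 10 (tail of 1 descent step not counted)

10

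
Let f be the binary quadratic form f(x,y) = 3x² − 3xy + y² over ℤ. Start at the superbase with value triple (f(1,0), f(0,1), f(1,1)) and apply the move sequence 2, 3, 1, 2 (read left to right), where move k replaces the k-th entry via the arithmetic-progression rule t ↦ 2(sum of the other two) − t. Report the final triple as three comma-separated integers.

start (3,1,1) = (f(1,0),f(0,1),f(1,1))
replace slot 2: 2·(3+1) − 1 = 7 → (3,7,1)
replace slot 3: 2·(3+7) − 1 = 19 → (3,7,19)
replace slot 1: 2·(7+19) − 3 = 49 → (49,7,19)
replace slot 2: 2·(49+19) − 7 = 129 → (49,129,19)

49,129,19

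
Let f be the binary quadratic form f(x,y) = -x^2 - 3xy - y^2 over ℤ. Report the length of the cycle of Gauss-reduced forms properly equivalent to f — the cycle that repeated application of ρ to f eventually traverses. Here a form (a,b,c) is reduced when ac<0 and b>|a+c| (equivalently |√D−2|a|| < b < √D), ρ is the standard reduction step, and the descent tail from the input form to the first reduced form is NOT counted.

D = 5, ⌊√D⌋ = 2
descent: ρ → (-1,1,1)  [lands on river]
river: ρ → (1,1,-1)
ρ-cycle length = 2 (tail of 1 descent step not counted)

2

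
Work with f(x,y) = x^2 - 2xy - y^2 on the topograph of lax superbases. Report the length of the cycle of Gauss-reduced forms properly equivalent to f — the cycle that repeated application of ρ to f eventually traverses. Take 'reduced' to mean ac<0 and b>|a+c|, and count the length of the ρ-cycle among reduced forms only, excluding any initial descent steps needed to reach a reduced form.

D = 8, ⌊√D⌋ = 2
descent: ρ → (-1,2,1)  [lands on river]
river: ρ → (1,2,-1)
ρ-cycle length = 2 (tail of 1 descent step not counted)

2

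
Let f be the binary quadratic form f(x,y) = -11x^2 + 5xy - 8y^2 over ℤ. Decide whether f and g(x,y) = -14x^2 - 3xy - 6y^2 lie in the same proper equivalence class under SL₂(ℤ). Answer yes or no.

D₁ = -327, D₂ = -327
f is negative-definite; reduce −f:
−f: flip: (11,-5,8)→(8,5,11)
−f: reduced (well bottom): (8,5,11) with a≤c, −a<b≤a
flip sign back: reduced form of f is (-8,-5,-11)
g is negative-definite; reduce −g:
−g: flip: (14,3,6)→(6,-3,14)
−g: reduced (well bottom): (6,-3,14) with a≤c, −a<b≤a
flip sign back: reduced form of g is (-6,3,-14)
reduced forms (-8, -5, -11) vs (-6, 3, -14) ⇒ inequivalent

no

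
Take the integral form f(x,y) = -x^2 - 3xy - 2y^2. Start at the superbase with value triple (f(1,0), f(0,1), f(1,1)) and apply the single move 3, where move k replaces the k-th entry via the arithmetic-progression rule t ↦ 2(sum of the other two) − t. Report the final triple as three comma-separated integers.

start (-1,-2,-6) = (f(1,0),f(0,1),f(1,1))
replace slot 3: 2·((-1)+(-2)) − (-6) = 0 → (-1,-2,0)

-1,-2,0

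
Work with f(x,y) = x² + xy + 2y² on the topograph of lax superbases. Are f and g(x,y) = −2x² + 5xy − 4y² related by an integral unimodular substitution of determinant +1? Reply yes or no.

D₁ = -7, D₂ = -7
f: reduced (well bottom): (1,1,2) with a≤c, −a<b≤a
g is negative-definite; reduce −g:
−g: translate: b→-1 (≡-5 mod 4), so (2,-5,4)→(2,-1,1)
−g: flip: (2,-1,1)→(1,1,2)
−g: reduced (well bottom): (1,1,2) with a≤c, −a<b≤a
flip sign back: reduced form of g is (-1,-1,-2)
reduced forms (1, 1, 2) vs (-1, -1, -2) ⇒ inequivalent

no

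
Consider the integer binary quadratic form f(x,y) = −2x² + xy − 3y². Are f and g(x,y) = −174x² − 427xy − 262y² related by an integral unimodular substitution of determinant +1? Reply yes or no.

D₁ = -23, D₂ = -23
f is negative-definite; reduce −f:
−f: reduced (well bottom): (2,-1,3) with a≤c, −a<b≤a
flip sign back: reduced form of f is (-2,1,-3)
g is negative-definite; reduce −g:
−g: translate: b→79 (≡427 mod 348), so (174,427,262)→(174,79,9)
−g: flip: (174,79,9)→(9,-79,174)
−g: translate: b→-7 (≡-79 mod 18), so (9,-79,174)→(9,-7,2)
−g: flip: (9,-7,2)→(2,7,9)
−g: translate: b→-1 (≡7 mod 4), so (2,7,9)→(2,-1,3)
−g: reduced (well bottom): (2,-1,3) with a≤c, −a<b≤a
flip sign back: reduced form of g is (-2,1,-3)
reduced forms (-2, 1, -3) vs (-2, 1, -3) ⇒ equivalent

yes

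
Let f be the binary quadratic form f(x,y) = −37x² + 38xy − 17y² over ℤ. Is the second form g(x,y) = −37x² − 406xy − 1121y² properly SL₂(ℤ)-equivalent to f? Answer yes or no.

D₁ = -1072, D₂ = -1072
f is negative-definite; reduce −f:
−f: translate: b→36 (≡-38 mod 74), so (37,-38,17)→(37,36,16)
−f: flip: (37,36,16)→(16,-36,37)
−f: translate: b→-4 (≡-36 mod 32), so (16,-36,37)→(16,-4,17)
−f: reduced (well bottom): (16,-4,17) with a≤c, −a<b≤a
flip sign back: reduced form of f is (-16,4,-17)
g is negative-definite; reduce −g:
−g: translate: b→36 (≡406 mod 74), so (37,406,1121)→(37,36,16)
−g: flip: (37,36,16)→(16,-36,37)
−g: translate: b→-4 (≡-36 mod 32), so (16,-36,37)→(16,-4,17)
−g: reduced (well bottom): (16,-4,17) with a≤c, −a<b≤a
flip sign back: reduced form of g is (-16,4,-17)
reduced forms (-16, 4, -17) vs (-16, 4, -17) ⇒ equivalent

yes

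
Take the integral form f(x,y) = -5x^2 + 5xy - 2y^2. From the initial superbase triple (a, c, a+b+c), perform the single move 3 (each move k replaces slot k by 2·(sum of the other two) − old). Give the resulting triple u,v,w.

start (-5,-2,-2) = (f(1,0),f(0,1),f(1,1))
replace slot 3: 2·((-5)+(-2)) − (-2) = -12 → (-5,-2,-12)

-5,-2,-12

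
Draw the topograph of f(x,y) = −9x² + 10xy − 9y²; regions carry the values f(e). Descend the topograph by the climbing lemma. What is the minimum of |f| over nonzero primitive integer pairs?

translate: b→8 (≡-10 mod 18), so (9,-10,9)→(9,8,8)
flip: (9,8,8)→(8,-8,9)
translate: b→8 (≡-8 mod 16), so (8,-8,9)→(8,8,9)
reduced (well bottom): (8,8,9) with a≤c, −a<b≤a
well minimum |f| = |-8| = 8 (negative-definite)

8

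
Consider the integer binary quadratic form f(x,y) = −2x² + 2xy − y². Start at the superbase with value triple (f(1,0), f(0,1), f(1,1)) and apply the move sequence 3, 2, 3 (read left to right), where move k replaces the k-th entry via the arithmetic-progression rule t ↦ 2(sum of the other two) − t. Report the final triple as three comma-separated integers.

start (-2,-1,-1) = (f(1,0),f(0,1),f(1,1))
replace slot 3: 2·((-2)+(-1)) − (-1) = -5 → (-2,-1,-5)
replace slot 2: 2·((-2)+(-5)) − (-1) = -13 → (-2,-13,-5)
replace slot 3: 2·((-2)+(-13)) − (-5) = -25 → (-2,-13,-25)

-2,-13,-25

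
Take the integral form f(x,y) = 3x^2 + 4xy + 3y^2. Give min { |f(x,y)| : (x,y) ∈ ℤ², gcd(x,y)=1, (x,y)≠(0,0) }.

translate: b→-2 (≡4 mod 6), so (3,4,3)→(3,-2,2)
flip: (3,-2,2)→(2,2,3)
reduced (well bottom): (2,2,3) with a≤c, −a<b≤a
well minimum = a = 2

2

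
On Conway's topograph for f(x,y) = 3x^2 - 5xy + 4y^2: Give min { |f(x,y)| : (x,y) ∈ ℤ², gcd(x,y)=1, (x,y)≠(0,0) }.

translate: b→1 (≡-5 mod 6), so (3,-5,4)→(3,1,2)
flip: (3,1,2)→(2,-1,3)
reduced (well bottom): (2,-1,3) with a≤c, −a<b≤a
well minimum = a = 2

2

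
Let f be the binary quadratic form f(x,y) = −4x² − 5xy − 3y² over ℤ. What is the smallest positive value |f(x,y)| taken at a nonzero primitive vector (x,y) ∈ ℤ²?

translate: b→-3 (≡5 mod 8), so (4,5,3)→(4,-3,2)
flip: (4,-3,2)→(2,3,4)
translate: b→-1 (≡3 mod 4), so (2,3,4)→(2,-1,3)
reduced (well bottom): (2,-1,3) with a≤c, −a<b≤a
well minimum |f| = |-2| = 2 (negative-definite)

2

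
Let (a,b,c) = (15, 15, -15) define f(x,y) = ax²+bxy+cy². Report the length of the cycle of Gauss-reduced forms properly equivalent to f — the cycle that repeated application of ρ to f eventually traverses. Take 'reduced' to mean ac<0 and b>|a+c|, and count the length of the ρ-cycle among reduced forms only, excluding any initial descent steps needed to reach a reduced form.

D = 1125, ⌊√D⌋ = 33
river: ρ → (-15,15,15)
river: ρ → (15,15,-15)
ρ-cycle length = 2 (tail of 0 descent steps not counted)

2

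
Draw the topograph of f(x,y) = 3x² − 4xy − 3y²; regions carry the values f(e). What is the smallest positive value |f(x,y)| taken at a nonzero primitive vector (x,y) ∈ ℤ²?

descent: ρ → (-3,4,3)  [lands on river]
river: ρ → (3,2,-4)
river: ρ → (-4,6,1)
river: ρ → (1,6,-4)
river: ρ → (-4,2,3)
river: ρ → (3,4,-3)
river: ρ → (-3,2,4)
river: ρ → (4,6,-1)
river: ρ → (-1,6,4)
river: ρ → (4,2,-3)
closes: descent 1, river 10
min |a| on river = 1

1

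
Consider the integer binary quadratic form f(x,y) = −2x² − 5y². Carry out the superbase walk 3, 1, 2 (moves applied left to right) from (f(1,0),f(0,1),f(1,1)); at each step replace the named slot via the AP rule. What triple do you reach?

start (-2,-5,-7) = (f(1,0),f(0,1),f(1,1))
replace slot 3: 2·((-2)+(-5)) − (-7) = -7 → (-2,-5,-7)
replace slot 1: 2·((-5)+(-7)) − (-2) = -22 → (-22,-5,-7)
replace slot 2: 2·((-22)+(-7)) − (-5) = -53 → (-22,-53,-7)

-22,-53,-7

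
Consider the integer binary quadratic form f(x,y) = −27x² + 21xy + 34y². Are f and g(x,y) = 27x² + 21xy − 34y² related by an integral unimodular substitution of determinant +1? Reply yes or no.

D₁ = 4113, D₂ = 4113
river cycle of f (length 46): (34, 47, -14), (-14, 37, 49), (49, 61, -2), (-2, 63, 18), (18, 45, -29), (-29, 13, 34), (34, 55, -8), (-8, 57, 27), (27, 51, -14), (-14, 61, 7), … (36 more)
river cycle of g (length 46): (-34, 47, 14), (14, 37, -49), (-49, 61, 2), (2, 63, -18), (-18, 45, 29), (29, 13, -34), (-34, 55, 8), (8, 57, -27), (-27, 51, 14), (14, 61, -7), … (36 more)
cycles differ ⇒ inequivalent

no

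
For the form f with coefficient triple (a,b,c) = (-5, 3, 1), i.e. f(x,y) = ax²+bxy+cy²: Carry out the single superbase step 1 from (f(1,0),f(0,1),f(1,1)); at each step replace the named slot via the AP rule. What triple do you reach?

start (-5,1,-1) = (f(1,0),f(0,1),f(1,1))
replace slot 1: 2·(1+(-1)) − (-5) = 5 → (5,1,-1)

5,1,-1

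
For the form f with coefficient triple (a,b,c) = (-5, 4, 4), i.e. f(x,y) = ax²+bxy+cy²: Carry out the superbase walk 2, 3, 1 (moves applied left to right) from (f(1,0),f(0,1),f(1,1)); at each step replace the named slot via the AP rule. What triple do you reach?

start (-5,4,3) = (f(1,0),f(0,1),f(1,1))
replace slot 2: 2·((-5)+3) − 4 = -8 → (-5,-8,3)
replace slot 3: 2·((-5)+(-8)) − 3 = -29 → (-5,-8,-29)
replace slot 1: 2·((-8)+(-29)) − (-5) = -69 → (-69,-8,-29)

-69,-8,-29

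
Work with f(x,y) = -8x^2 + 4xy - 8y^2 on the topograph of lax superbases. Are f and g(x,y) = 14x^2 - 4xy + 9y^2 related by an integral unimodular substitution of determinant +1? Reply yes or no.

D₁ = -240, D₂ = -488
discriminants differ ⇒ not SL₂(ℤ)-equivalent

no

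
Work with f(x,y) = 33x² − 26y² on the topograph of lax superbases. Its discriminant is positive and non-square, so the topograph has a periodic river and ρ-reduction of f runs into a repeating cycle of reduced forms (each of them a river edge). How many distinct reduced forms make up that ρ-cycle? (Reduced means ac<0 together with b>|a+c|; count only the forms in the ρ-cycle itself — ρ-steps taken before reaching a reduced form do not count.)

D = 3432, ⌊√D⌋ = 58
descent: ρ → (-26,52,7)  [lands on river]
river: ρ → (7,46,-47)
river: ρ → (-47,48,6)
river: ρ → (6,48,-47)
river: ρ → (-47,46,7)
river: ρ → (7,52,-26)
ρ-cycle length = 6 (tail of 1 descent step not counted)

6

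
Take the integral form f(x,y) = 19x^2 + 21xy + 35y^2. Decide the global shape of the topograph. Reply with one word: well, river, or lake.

D = b²−4ac = 21² − 4·19·35 = -2219
D < 0 ⇒ definite ⇒ every region one sign ⇒ single well

well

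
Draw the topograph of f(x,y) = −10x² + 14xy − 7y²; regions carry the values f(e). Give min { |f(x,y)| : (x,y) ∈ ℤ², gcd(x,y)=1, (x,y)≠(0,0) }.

translate: b→6 (≡-14 mod 20), so (10,-14,7)→(10,6,3)
flip: (10,6,3)→(3,-6,10)
translate: b→0 (≡-6 mod 6), so (3,-6,10)→(3,0,7)
reduced (well bottom): (3,0,7) with a≤c, −a<b≤a
well minimum |f| = |-3| = 3 (negative-definite)

3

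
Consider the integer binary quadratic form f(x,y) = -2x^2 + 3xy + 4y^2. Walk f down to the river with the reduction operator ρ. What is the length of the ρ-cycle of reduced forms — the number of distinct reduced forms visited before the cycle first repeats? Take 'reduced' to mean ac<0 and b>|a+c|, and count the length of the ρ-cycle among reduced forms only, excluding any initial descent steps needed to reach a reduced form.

D = 41, ⌊√D⌋ = 6
river: ρ → (4,5,-1)
river: ρ → (-1,5,4)
river: ρ → (4,3,-2)
river: ρ → (-2,5,2)
river: ρ → (2,3,-4)
river: ρ → (-4,5,1)
river: ρ → (1,5,-4)
river: ρ → (-4,3,2)
river: ρ → (2,5,-2)
river: ρ → (-2,3,4)
ρ-cycle length = 10 (tail of 0 descent steps not counted)

10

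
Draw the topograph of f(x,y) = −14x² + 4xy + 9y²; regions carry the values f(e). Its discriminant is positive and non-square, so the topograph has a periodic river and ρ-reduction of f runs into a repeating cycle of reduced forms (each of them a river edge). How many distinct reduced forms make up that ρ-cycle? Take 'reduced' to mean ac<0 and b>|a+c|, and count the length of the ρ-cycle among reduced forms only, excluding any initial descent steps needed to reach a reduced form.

D = 520, ⌊√D⌋ = 22
descent: ρ → (9,14,-9)  [lands on river]
river: ρ → (-9,22,1)
river: ρ → (1,22,-9)
river: ρ → (-9,14,9)
river: ρ → (9,22,-1)
river: ρ → (-1,22,9)
ρ-cycle length = 6 (tail of 1 descent step not counted)

6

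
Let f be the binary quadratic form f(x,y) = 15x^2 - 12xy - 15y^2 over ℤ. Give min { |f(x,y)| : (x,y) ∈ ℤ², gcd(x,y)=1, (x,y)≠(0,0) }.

descent: ρ → (-15,12,15)  [lands on river]
river: ρ → (15,18,-12)
river: ρ → (-12,30,3)
river: ρ → (3,30,-12)
river: ρ → (-12,18,15)
river: ρ → (15,12,-15)
river: ρ → (-15,18,12)
river: ρ → (12,30,-3)
river: ρ → (-3,30,12)
river: ρ → (12,18,-15)
closes: descent 1, river 10
min |a| on river = 3

3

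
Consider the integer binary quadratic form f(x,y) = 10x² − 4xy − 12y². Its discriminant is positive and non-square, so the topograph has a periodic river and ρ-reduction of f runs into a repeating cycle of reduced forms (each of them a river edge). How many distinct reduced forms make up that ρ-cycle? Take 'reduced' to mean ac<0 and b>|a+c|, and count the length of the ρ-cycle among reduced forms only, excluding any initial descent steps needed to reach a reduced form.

D = 496, ⌊√D⌋ = 22
descent: ρ → (-12,4,10)  [lands on river]
river: ρ → (10,16,-6)
river: ρ → (-6,20,4)
river: ρ → (4,20,-6)
river: ρ → (-6,16,10)
river: ρ → (10,4,-12)
river: ρ → (-12,20,2)
river: ρ → (2,20,-12)
ρ-cycle length = 8 (tail of 1 descent step not counted)

8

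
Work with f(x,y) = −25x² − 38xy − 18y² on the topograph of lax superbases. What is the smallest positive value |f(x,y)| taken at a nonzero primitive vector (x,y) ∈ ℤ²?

translate: b→-12 (≡38 mod 50), so (25,38,18)→(25,-12,5)
flip: (25,-12,5)→(5,12,25)
translate: b→2 (≡12 mod 10), so (5,12,25)→(5,2,18)
reduced (well bottom): (5,2,18) with a≤c, −a<b≤a
well minimum |f| = |-5| = 5 (negative-definite)

5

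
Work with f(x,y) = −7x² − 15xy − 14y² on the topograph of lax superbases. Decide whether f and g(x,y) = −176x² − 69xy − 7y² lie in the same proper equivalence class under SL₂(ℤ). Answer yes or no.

D₁ = -167, D₂ = -167
f is negative-definite; reduce −f:
−f: translate: b→1 (≡15 mod 14), so (7,15,14)→(7,1,6)
−f: flip: (7,1,6)→(6,-1,7)
−f: reduced (well bottom): (6,-1,7) with a≤c, −a<b≤a
flip sign back: reduced form of f is (-6,1,-7)
g is negative-definite; reduce −g:
−g: flip: (176,69,7)→(7,-69,176)
−g: translate: b→1 (≡-69 mod 14), so (7,-69,176)→(7,1,6)
−g: flip: (7,1,6)→(6,-1,7)
−g: reduced (well bottom): (6,-1,7) with a≤c, −a<b≤a
flip sign back: reduced form of g is (-6,1,-7)
reduced forms (-6, 1, -7) vs (-6, 1, -7) ⇒ equivalent

yes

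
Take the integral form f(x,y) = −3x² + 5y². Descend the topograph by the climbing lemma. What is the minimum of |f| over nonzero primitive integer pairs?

descent: ρ → (5,0,-3)
descent: ρ → (-3,6,2)  [lands on river]
river: ρ → (2,6,-3)
closes: descent 2, river 2
min |a| on river = 2

2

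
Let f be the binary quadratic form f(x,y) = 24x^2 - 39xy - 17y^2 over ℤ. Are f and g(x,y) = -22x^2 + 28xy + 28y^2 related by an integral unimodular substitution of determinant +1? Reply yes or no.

D₁ = 3153, D₂ = 3248
discriminants differ ⇒ not SL₂(ℤ)-equivalent

no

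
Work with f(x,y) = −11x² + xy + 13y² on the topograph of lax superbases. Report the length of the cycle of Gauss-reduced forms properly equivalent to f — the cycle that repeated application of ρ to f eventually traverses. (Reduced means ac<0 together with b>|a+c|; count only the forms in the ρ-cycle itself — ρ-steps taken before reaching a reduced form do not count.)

D = 573, ⌊√D⌋ = 23
descent: ρ → (13,-1,-11)
descent: ρ → (-11,23,1)  [lands on river]
river: ρ → (1,23,-11)
river: ρ → (-11,21,3)
river: ρ → (3,21,-11)
ρ-cycle length = 4 (tail of 2 descent steps not counted)

4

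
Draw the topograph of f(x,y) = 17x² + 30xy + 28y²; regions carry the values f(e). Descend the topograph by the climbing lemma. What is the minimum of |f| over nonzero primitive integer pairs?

translate: b→-4 (≡30 mod 34), so (17,30,28)→(17,-4,15)
flip: (17,-4,15)→(15,4,17)
reduced (well bottom): (15,4,17) with a≤c, −a<b≤a
well minimum = a = 15

15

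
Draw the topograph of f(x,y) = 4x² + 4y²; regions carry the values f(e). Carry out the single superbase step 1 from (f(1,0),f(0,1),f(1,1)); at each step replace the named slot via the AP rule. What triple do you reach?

start (4,4,8) = (f(1,0),f(0,1),f(1,1))
replace slot 1: 2·(4+8) − 4 = 20 → (20,4,8)

20,4,8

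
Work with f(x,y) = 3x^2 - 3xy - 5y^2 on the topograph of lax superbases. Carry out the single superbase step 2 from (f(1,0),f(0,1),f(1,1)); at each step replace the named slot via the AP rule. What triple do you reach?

start (3,-5,-5) = (f(1,0),f(0,1),f(1,1))
replace slot 2: 2·(3+(-5)) − (-5) = 1 → (3,1,-5)

3,1,-5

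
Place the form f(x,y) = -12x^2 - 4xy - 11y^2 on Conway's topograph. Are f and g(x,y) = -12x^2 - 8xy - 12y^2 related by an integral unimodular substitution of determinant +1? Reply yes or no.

D₁ = -512, D₂ = -512
f is negative-definite; reduce −f:
−f: flip: (12,4,11)→(11,-4,12)
−f: reduced (well bottom): (11,-4,12) with a≤c, −a<b≤a
flip sign back: reduced form of f is (-11,4,-12)
g is negative-definite; reduce −g:
−g: reduced (well bottom): (12,8,12) with a≤c, −a<b≤a
flip sign back: reduced form of g is (-12,-8,-12)
reduced forms (-11, 4, -12) vs (-12, -8, -12) ⇒ inequivalent

no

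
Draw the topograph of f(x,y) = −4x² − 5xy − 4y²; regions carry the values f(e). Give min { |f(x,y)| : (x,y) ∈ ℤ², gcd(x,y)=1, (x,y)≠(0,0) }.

translate: b→-3 (≡5 mod 8), so (4,5,4)→(4,-3,3)
flip: (4,-3,3)→(3,3,4)
reduced (well bottom): (3,3,4) with a≤c, −a<b≤a
well minimum |f| = |-3| = 3 (negative-definite)

3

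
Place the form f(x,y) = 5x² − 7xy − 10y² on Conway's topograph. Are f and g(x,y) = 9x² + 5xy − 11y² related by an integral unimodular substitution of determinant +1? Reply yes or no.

D₁ = 249, D₂ = 421
discriminants differ ⇒ not SL₂(ℤ)-equivalent

no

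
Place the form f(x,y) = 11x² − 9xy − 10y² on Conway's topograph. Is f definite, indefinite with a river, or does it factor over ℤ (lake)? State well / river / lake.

D = b²−4ac = (-9)² − 4·11·(-10) = 521
D > 0 non-square ⇒ indefinite ⇒ periodic river

river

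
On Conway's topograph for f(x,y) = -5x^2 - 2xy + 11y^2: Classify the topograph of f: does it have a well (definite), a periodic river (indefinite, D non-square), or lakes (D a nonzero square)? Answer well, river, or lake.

D = b²−4ac = (-2)² − 4·(-5)·11 = 224
D > 0 non-square ⇒ indefinite ⇒ periodic river

river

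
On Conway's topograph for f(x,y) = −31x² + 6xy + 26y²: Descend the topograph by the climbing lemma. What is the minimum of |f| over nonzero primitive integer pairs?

river: ρ → (26,46,-11)
river: ρ → (-11,42,34)
river: ρ → (34,26,-19)
river: ρ → (-19,50,10)
river: ρ → (10,50,-19)
river: ρ → (-19,26,34)
river: ρ → (34,42,-11)
river: ρ → (-11,46,26)
river: ρ → (26,6,-31)
river: ρ → (-31,56,1)
river: ρ → (1,56,-31)
river: ρ → (-31,6,26)
closes: descent 0, river 12
min |a| on river = 1

1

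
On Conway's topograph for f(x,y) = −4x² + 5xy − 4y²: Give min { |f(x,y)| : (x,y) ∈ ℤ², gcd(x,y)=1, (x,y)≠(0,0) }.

translate: b→3 (≡-5 mod 8), so (4,-5,4)→(4,3,3)
flip: (4,3,3)→(3,-3,4)
translate: b→3 (≡-3 mod 6), so (3,-3,4)→(3,3,4)
reduced (well bottom): (3,3,4) with a≤c, −a<b≤a
well minimum |f| = |-3| = 3 (negative-definite)

3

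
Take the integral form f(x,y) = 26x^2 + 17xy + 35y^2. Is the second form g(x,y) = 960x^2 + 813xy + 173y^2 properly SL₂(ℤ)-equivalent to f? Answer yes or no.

D₁ = -3351, D₂ = -3351
f: reduced (well bottom): (26,17,35) with a≤c, −a<b≤a
g: flip: (960,813,173)→(173,-813,960)
g: translate: b→-121 (≡-813 mod 346), so (173,-813,960)→(173,-121,26)
g: flip: (173,-121,26)→(26,121,173)
g: translate: b→17 (≡121 mod 52), so (26,121,173)→(26,17,35)
g: reduced (well bottom): (26,17,35) with a≤c, −a<b≤a
reduced forms (26, 17, 35) vs (26, 17, 35) ⇒ equivalent

yes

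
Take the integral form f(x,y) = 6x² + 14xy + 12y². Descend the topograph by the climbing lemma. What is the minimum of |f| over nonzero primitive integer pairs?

translate: b→2 (≡14 mod 12), so (6,14,12)→(6,2,4)
flip: (6,2,4)→(4,-2,6)
reduced (well bottom): (4,-2,6) with a≤c, −a<b≤a
well minimum = a = 4

4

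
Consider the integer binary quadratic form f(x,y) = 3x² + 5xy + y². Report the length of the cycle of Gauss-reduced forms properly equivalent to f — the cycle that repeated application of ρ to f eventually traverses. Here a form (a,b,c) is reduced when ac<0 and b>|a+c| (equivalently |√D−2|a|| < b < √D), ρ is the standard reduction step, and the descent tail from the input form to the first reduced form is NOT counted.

D = 13, ⌊√D⌋ = 3
descent: ρ → (1,3,-1)  [lands on river]
river: ρ → (-1,3,1)
ρ-cycle length = 2 (tail of 1 descent step not counted)

2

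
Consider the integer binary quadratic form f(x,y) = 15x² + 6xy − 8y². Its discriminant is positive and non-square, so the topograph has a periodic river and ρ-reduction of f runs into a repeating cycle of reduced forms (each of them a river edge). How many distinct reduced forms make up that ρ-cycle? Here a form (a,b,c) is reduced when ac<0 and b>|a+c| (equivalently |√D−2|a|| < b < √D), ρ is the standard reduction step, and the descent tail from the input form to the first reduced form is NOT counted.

D = 516, ⌊√D⌋ = 22
descent: ρ → (-8,10,13)  [lands on river]
river: ρ → (13,16,-5)
river: ρ → (-5,14,16)
river: ρ → (16,18,-3)
river: ρ → (-3,18,16)
river: ρ → (16,14,-5)
river: ρ → (-5,16,13)
river: ρ → (13,10,-8)
river: ρ → (-8,22,1)
river: ρ → (1,22,-8)
ρ-cycle length = 10 (tail of 1 descent step not counted)

10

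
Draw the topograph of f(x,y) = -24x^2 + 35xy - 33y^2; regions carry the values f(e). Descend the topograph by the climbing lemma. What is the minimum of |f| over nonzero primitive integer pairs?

translate: b→13 (≡-35 mod 48), so (24,-35,33)→(24,13,22)
flip: (24,13,22)→(22,-13,24)
reduced (well bottom): (22,-13,24) with a≤c, −a<b≤a
well minimum |f| = |-22| = 22 (negative-definite)

22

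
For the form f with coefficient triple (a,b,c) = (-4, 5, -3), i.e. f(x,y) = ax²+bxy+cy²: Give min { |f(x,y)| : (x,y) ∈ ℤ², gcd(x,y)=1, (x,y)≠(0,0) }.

translate: b→3 (≡-5 mod 8), so (4,-5,3)→(4,3,2)
flip: (4,3,2)→(2,-3,4)
translate: b→1 (≡-3 mod 4), so (2,-3,4)→(2,1,3)
reduced (well bottom): (2,1,3) with a≤c, −a<b≤a
well minimum |f| = |-2| = 2 (negative-definite)

2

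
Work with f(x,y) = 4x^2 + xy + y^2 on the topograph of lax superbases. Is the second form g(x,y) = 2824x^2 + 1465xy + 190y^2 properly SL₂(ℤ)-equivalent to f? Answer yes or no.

D₁ = -15, D₂ = -15
f: flip: (4,1,1)→(1,-1,4)
f: translate: b→1 (≡-1 mod 2), so (1,-1,4)→(1,1,4)
f: reduced (well bottom): (1,1,4) with a≤c, −a<b≤a
g: flip: (2824,1465,190)→(190,-1465,2824)
g: translate: b→55 (≡-1465 mod 380), so (190,-1465,2824)→(190,55,4)
g: flip: (190,55,4)→(4,-55,190)
g: translate: b→1 (≡-55 mod 8), so (4,-55,190)→(4,1,1)
g: flip: (4,1,1)→(1,-1,4)
g: translate: b→1 (≡-1 mod 2), so (1,-1,4)→(1,1,4)
g: reduced (well bottom): (1,1,4) with a≤c, −a<b≤a
reduced forms (1, 1, 4) vs (1, 1, 4) ⇒ equivalent

yes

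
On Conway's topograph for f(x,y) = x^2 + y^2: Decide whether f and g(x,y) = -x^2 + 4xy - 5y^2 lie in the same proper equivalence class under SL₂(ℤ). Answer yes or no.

D₁ = -4, D₂ = -4
f: reduced (well bottom): (1,0,1) with a≤c, −a<b≤a
g is negative-definite; reduce −g:
−g: translate: b→0 (≡-4 mod 2), so (1,-4,5)→(1,0,1)
−g: reduced (well bottom): (1,0,1) with a≤c, −a<b≤a
flip sign back: reduced form of g is (-1,0,-1)
reduced forms (1, 0, 1) vs (-1, 0, -1) ⇒ inequivalent

no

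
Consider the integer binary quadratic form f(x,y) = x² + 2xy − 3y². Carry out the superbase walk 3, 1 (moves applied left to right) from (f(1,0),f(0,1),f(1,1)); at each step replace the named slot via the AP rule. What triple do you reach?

start (1,-3,0) = (f(1,0),f(0,1),f(1,1))
replace slot 3: 2·(1+(-3)) − 0 = -4 → (1,-3,-4)
replace slot 1: 2·((-3)+(-4)) − 1 = -15 → (-15,-3,-4)

-15,-3,-4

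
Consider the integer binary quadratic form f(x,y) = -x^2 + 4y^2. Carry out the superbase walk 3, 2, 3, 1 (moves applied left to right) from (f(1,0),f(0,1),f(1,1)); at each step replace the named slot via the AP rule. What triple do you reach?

start (-1,4,3) = (f(1,0),f(0,1),f(1,1))
replace slot 3: 2·((-1)+4) − 3 = 3 → (-1,4,3)
replace slot 2: 2·((-1)+3) − 4 = 0 → (-1,0,3)
replace slot 3: 2·((-1)+0) − 3 = -5 → (-1,0,-5)
replace slot 1: 2·(0+(-5)) − (-1) = -9 → (-9,0,-5)

-9,0,-5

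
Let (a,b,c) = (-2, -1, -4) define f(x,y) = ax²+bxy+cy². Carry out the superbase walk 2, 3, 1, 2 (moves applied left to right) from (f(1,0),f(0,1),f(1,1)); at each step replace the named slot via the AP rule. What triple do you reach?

start (-2,-4,-7) = (f(1,0),f(0,1),f(1,1))
replace slot 2: 2·((-2)+(-7)) − (-4) = -14 → (-2,-14,-7)
replace slot 3: 2·((-2)+(-14)) − (-7) = -25 → (-2,-14,-25)
replace slot 1: 2·((-14)+(-25)) − (-2) = -76 → (-76,-14,-25)
replace slot 2: 2·((-76)+(-25)) − (-14) = -188 → (-76,-188,-25)

-76,-188,-25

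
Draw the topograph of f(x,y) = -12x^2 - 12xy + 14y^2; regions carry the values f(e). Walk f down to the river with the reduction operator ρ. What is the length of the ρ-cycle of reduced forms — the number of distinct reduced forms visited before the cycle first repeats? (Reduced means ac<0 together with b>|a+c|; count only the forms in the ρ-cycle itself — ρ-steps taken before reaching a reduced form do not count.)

D = 816, ⌊√D⌋ = 28
descent: ρ → (14,12,-12)  [lands on river]
river: ρ → (-12,12,14)
river: ρ → (14,16,-10)
river: ρ → (-10,24,6)
river: ρ → (6,24,-10)
river: ρ → (-10,16,14)
ρ-cycle length = 6 (tail of 1 descent step not counted)

6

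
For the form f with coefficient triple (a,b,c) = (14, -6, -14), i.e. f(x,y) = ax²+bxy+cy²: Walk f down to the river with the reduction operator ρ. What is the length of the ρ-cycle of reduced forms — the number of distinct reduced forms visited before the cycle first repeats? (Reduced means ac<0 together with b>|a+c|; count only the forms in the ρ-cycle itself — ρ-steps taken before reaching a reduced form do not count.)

D = 820, ⌊√D⌋ = 28
descent: ρ → (-14,6,14)  [lands on river]
river: ρ → (14,22,-6)
river: ρ → (-6,26,6)
river: ρ → (6,22,-14)
ρ-cycle length = 4 (tail of 1 descent step not counted)

4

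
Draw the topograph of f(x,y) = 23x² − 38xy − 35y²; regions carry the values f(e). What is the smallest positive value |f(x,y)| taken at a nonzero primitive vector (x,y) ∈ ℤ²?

descent: ρ → (-35,38,23)  [lands on river]
river: ρ → (23,54,-19)
river: ρ → (-19,60,14)
river: ρ → (14,52,-35)
river: ρ → (-35,18,31)
river: ρ → (31,44,-22)
river: ρ → (-22,44,31)
river: ρ → (31,18,-35)
river: ρ → (-35,52,14)
river: ρ → (14,60,-19)
river: ρ → (-19,54,23)
river: ρ → (23,38,-35)
river: ρ → (-35,32,26)
river: ρ → (26,20,-41)
river: ρ → (-41,62,5)
river: ρ → (5,68,-2)
river: ρ → (-2,68,5)
river: ρ → (5,62,-41)
river: ρ → (-41,20,26)
river: ρ → (26,32,-35)
closes: descent 1, river 20
min |a| on river = 2

2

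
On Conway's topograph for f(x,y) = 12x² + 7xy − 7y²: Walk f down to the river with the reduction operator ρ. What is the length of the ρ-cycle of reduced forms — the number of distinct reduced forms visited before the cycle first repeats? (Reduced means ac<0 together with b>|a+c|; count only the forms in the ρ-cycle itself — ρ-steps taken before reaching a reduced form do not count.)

D = 385, ⌊√D⌋ = 19
river: ρ → (-7,7,12)
river: ρ → (12,17,-2)
river: ρ → (-2,19,3)
river: ρ → (3,17,-8)
river: ρ → (-8,15,5)
river: ρ → (5,15,-8)
river: ρ → (-8,17,3)
river: ρ → (3,19,-2)
river: ρ → (-2,17,12)
river: ρ → (12,7,-7)
ρ-cycle length = 10 (tail of 0 descent steps not counted)

10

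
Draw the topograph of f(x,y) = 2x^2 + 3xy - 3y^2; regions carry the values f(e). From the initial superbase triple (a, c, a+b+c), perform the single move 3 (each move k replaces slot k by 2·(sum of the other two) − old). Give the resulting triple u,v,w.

start (2,-3,2) = (f(1,0),f(0,1),f(1,1))
replace slot 3: 2·(2+(-3)) − 2 = -4 → (2,-3,-4)

2,-3,-4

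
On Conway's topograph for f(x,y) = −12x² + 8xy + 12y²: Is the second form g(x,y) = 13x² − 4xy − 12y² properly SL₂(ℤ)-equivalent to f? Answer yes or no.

D₁ = 640, D₂ = 640
river cycle of f (length 6): (12, 16, -8), (-8, 16, 12), (12, 8, -12), (-12, 16, 8), (8, 16, -12), (-12, 8, 12)
river cycle of g (length 8): (-12, 4, 13), (13, 22, -3), (-3, 20, 20), (20, 20, -3), (-3, 22, 13), (13, 4, -12), (-12, 20, 5), (5, 20, -12)
cycles differ ⇒ inequivalent

no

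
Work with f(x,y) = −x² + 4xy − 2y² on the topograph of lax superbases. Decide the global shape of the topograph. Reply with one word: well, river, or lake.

D = b²−4ac = 4² − 4·(-1)·(-2) = 8
D > 0 non-square ⇒ indefinite ⇒ periodic river

river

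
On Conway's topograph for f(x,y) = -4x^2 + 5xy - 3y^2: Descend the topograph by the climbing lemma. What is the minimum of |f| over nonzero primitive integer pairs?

translate: b→3 (≡-5 mod 8), so (4,-5,3)→(4,3,2)
flip: (4,3,2)→(2,-3,4)
translate: b→1 (≡-3 mod 4), so (2,-3,4)→(2,1,3)
reduced (well bottom): (2,1,3) with a≤c, −a<b≤a
well minimum |f| = |-2| = 2 (negative-definite)

2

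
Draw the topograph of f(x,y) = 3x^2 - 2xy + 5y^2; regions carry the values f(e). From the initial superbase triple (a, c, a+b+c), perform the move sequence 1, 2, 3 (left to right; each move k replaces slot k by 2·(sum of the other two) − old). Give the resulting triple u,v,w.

start (3,5,6) = (f(1,0),f(0,1),f(1,1))
replace slot 1: 2·(5+6) − 3 = 19 → (19,5,6)
replace slot 2: 2·(19+6) − 5 = 45 → (19,45,6)
replace slot 3: 2·(19+45) − 6 = 122 → (19,45,122)

19,45,122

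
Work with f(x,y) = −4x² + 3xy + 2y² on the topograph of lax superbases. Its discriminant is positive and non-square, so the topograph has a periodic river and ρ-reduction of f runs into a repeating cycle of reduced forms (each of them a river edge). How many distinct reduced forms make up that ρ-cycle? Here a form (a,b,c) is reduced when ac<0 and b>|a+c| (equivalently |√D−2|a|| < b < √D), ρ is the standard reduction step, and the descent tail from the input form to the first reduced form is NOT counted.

D = 41, ⌊√D⌋ = 6
river: ρ → (2,5,-2)
river: ρ → (-2,3,4)
river: ρ → (4,5,-1)
river: ρ → (-1,5,4)
river: ρ → (4,3,-2)
river: ρ → (-2,5,2)
river: ρ → (2,3,-4)
river: ρ → (-4,5,1)
river: ρ → (1,5,-4)
river: ρ → (-4,3,2)
ρ-cycle length = 10 (tail of 0 descent steps not counted)

10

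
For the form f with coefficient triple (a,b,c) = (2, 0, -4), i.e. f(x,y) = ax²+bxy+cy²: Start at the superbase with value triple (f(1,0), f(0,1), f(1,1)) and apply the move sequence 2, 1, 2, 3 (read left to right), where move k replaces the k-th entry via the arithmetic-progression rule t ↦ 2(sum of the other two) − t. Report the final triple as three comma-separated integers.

start (2,-4,-2) = (f(1,0),f(0,1),f(1,1))
replace slot 2: 2·(2+(-2)) − (-4) = 4 → (2,4,-2)
replace slot 1: 2·(4+(-2)) − 2 = 2 → (2,4,-2)
replace slot 2: 2·(2+(-2)) − 4 = -4 → (2,-4,-2)
replace slot 3: 2·(2+(-4)) − (-2) = -2 → (2,-4,-2)

2,-4,-2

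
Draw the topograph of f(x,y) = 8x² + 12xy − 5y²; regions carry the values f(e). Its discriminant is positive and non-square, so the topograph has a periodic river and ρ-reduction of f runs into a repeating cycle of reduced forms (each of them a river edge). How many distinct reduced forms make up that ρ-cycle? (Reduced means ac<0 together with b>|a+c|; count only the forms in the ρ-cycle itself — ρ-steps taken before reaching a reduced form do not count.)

D = 304, ⌊√D⌋ = 17
river: ρ → (-5,8,12)
river: ρ → (12,16,-1)
river: ρ → (-1,16,12)
river: ρ → (12,8,-5)
river: ρ → (-5,12,8)
river: ρ → (8,4,-9)
river: ρ → (-9,14,3)
river: ρ → (3,16,-4)
river: ρ → (-4,16,3)
river: ρ → (3,14,-9)
river: ρ → (-9,4,8)
river: ρ → (8,12,-5)
ρ-cycle length = 12 (tail of 0 descent steps not counted)

12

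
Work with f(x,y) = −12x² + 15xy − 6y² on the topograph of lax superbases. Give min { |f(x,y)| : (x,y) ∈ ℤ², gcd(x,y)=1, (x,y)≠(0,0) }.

translate: b→9 (≡-15 mod 24), so (12,-15,6)→(12,9,3)
flip: (12,9,3)→(3,-9,12)
translate: b→3 (≡-9 mod 6), so (3,-9,12)→(3,3,6)
reduced (well bottom): (3,3,6) with a≤c, −a<b≤a
well minimum |f| = |-3| = 3 (negative-definite)

3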